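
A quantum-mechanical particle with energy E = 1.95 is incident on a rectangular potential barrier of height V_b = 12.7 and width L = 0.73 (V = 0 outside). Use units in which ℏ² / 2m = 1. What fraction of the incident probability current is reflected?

E < V_b: inside the barrier ψ ∝ e^{±κx} with κ = √(2m(V_b − E))/ℏ = 3.279.
κL = 2.393, sinh(κL) = 5.430.
Matching ψ, ψ′ at both faces gives T = [1 + V_b² sinh²(κL) / (4E(V_b − E))]⁻¹ = 1/57.72 = 0.0173.
R = 1 − T = 0.983.

R = 0.983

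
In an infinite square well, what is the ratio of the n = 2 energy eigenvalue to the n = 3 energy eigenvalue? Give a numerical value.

Since E_n ∝ n², the ratio is (2/3)² = 0.444444.

0.444444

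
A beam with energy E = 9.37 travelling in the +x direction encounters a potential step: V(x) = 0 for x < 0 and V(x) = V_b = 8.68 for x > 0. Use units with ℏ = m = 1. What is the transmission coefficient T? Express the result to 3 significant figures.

On each side the TISE gives plane waves with k = √(2m(E − V))/ℏ: k₁ = √(2·1·9.37) = 4.329, k₂ = √(2·1·0.69) = 1.175.
Matching ψ and ψ′ at x = 0 gives r = (k₁ − k₂)/(k₁ + k₂), so R = r² = 0.3285 and T = 1 − R = 0.6715.

T = 0.672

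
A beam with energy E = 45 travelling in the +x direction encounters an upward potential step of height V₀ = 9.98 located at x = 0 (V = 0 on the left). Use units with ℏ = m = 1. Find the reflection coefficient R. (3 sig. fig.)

The wavenumbers are k₁ = √(2mE)/ℏ = 9.487 on the left and k₂ = √(2m(E − V₀))/ℏ = 8.369 on the right.
Continuity of ψ and ψ′ at the step yields the reflection amplitude r = (k₁ − k₂)/(k₁ + k₂) = 0.06260; thus R = |r|² = 0.003919, T = 0.9961.

R = 0.00392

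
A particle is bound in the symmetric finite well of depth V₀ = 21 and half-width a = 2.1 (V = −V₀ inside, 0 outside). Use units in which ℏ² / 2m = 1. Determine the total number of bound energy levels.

The dimensionless depth is z₀ = a√(2mV₀)/ℏ = 2.1 × √(21.00) = 9.623.
The even/odd transcendental equations gain one root per π/2 in z₀, giving N = 1 + ⌊2z₀/π⌋ = 1 + ⌊6.126⌋ = 7.

N = 7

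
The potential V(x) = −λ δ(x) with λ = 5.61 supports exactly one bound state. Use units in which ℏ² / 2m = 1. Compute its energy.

The bound state is ψ(x) = √κ e^{−κ|x|}. The derivative jump ψ'(0⁺) − ψ'(0⁻) = −(2mλ/ℏ²)ψ(0) fixes κ = mλ/ℏ² = 2.805.
Then E = −ℏ²κ²/(2m) = −mλ²/(2ℏ²) = -7.868.

E = -7.87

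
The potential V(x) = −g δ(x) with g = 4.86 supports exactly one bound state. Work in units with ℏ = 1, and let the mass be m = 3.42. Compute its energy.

E = -40.4

The bound state is ψ(x) = √κ e^{−κ|x|}. The derivative jump ψ'(0⁺) − ψ'(0⁻) = −(2mg/ℏ²)ψ(0) fixes κ = mg/ℏ² = 16.62.
Then E = −ℏ²κ²/(2m) = −mg²/(2ℏ²) = -40.39.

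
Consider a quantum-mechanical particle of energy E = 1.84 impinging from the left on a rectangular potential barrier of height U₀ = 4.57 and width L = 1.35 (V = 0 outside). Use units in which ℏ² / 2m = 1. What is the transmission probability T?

T = 0.0435

Since E < U₀ the interior solution is evanescent with decay constant κ = √(2m(U₀ − E))/ℏ = 1.652.
κL = 2.231, sinh(κL) = 4.599.
Matching ψ, ψ′ at both faces gives T = [1 + U₀² sinh²(κL) / (4E(U₀ − E))]⁻¹ = 1/22.98 = 0.0435.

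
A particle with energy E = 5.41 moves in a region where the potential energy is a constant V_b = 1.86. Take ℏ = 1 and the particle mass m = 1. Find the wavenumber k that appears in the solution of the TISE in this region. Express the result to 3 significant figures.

k = 2.66

With E > V_b the solution is oscillatory, ψ ∝ e^{±ikx} with k = √(2m(E − V_b))/ℏ.
k = √(2 × 1 × 3.55) = 2.665.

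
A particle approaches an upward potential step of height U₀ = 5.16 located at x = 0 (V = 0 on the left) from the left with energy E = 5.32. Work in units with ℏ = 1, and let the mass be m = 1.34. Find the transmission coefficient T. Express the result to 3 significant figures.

The wavenumbers are k₁ = √(2mE)/ℏ = 3.776 on the left and k₂ = √(2m(E − U₀))/ℏ = 0.6548 on the right.
Matching ψ and ψ′ at x = 0 gives r = (k₁ − k₂)/(k₁ + k₂), so R = r² = 0.4962 and T = 1 − R = 0.5038.

T = 0.504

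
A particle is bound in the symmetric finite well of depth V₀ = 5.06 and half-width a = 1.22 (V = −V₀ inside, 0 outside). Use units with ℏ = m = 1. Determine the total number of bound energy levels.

N = 3

Define the well-strength parameter z₀ = (a/ℏ)√(2mV₀) = 1.22 × √(2·1·5.06) = 3.881.
The even/odd transcendental equations gain one root per π/2 in z₀, giving N = 1 + ⌊2z₀/π⌋ = 1 + ⌊2.471⌋ = 3.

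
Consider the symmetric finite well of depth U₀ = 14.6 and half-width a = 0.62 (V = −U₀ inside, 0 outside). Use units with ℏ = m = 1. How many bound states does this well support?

N = 3

The dimensionless depth is z₀ = a√(2mU₀)/ℏ = 0.62 × √(29.20) = 3.350.
The even/odd transcendental equations gain one root per π/2 in z₀, giving N = 1 + ⌊2z₀/π⌋ = 1 + ⌊2.133⌋ = 3.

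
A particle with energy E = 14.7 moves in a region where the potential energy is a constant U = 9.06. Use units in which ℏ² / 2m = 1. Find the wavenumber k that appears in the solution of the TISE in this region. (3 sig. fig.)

k = 2.37

With E > U the solution is oscillatory, ψ ∝ e^{±ikx} with k = √(2m(E − U))/ℏ.
k = √(2 × 0.5 × 5.64) = 2.375.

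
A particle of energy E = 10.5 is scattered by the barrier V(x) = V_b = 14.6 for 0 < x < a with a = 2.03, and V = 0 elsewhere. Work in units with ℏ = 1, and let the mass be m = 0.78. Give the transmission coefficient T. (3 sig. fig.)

T = 0.000112

E < V_b: inside the barrier ψ ∝ e^{±κx} with κ = √(2m(V_b − E))/ℏ = 2.529.
κa = 5.134, sinh(κa) = 84.84.
Matching ψ, ψ′ at both faces gives T = [1 + V_b² sinh²(κa) / (4E(V_b − E))]⁻¹ = 1/8911 = 0.000112.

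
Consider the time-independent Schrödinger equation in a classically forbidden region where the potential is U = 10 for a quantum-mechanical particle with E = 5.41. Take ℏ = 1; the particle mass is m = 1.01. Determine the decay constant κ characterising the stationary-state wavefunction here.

κ = 3.04

Since E < U the TISE in this region is ψ'' = κ²ψ with κ = √(2m(U − E))/ℏ.
κ = √(2 × 1.01 × 4.59) = 3.045.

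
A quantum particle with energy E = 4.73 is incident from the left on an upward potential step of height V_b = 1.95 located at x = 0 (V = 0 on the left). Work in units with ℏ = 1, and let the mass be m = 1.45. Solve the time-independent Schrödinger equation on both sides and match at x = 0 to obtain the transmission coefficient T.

On each side the TISE gives plane waves with k = √(2m(E − V))/ℏ: k₁ = √(2·1.45·4.73) = 3.704, k₂ = √(2·1.45·2.78) = 2.839.
Continuity of ψ and ψ′ at the step yields the reflection amplitude r = (k₁ − k₂)/(k₁ + k₂) = 0.1321; thus R = |r|² = 0.01745, T = 0.9826.

T = 0.983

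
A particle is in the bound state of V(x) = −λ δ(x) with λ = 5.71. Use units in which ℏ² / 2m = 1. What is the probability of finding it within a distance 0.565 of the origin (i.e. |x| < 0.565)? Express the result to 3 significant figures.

P = 0.960

The normalised bound state is ψ = √κ e^{−κ|x|} with κ = mλ/ℏ² = 2.855.
P(|x| < d) = ∫_{−d}^{d} κ e^{−2κ|x|} dx = 1 − e^{−2κd} = 1 − e^{−3.226} = 0.9603.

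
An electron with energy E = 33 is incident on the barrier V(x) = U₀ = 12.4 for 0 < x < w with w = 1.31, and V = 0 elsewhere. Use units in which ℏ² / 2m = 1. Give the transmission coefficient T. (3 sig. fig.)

T = 0.994

E > U₀: inside the barrier k₂ = √(2m(E − U₀))/ℏ = 4.539, k₂w = 5.946.
Matching at both interfaces gives T⁻¹ = 1 + U₀² sin²(k₂w) / [4E(E − U₀)] = 1.006, hence T = 0.994.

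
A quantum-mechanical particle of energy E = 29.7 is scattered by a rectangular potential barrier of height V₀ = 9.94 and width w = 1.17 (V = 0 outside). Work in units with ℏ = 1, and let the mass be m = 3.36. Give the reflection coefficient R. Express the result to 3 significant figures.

R = 0.0258

E > V₀: inside the barrier k₂ = √(2m(E − V₀))/ℏ = 11.52, k₂w = 13.48.
Matching at both interfaces gives T⁻¹ = 1 + V₀² sin²(k₂w) / [4E(E − V₀)] = 1.026, hence T = 0.974.
R = 1 − T = 0.0258.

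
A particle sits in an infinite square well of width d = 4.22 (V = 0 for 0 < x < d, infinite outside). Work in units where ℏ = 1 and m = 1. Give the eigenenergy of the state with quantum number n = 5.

E = 6.93

The infinite-well eigenfunctions ψ_n = √(2/d) sin(nπx/d) vanish at both walls, giving E_n = n²π²ℏ²/(2md²).
E_5 = 5² × π² / (2 × 1 × 4.22²) = 6.928.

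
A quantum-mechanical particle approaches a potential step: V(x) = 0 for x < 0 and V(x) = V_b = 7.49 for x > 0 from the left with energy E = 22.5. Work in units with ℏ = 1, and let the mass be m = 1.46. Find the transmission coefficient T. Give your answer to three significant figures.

The wavenumbers are k₁ = √(2mE)/ℏ = 8.106 on the left and k₂ = √(2m(E − V_b))/ℏ = 6.620 on the right.
Continuity of ψ and ψ′ at the step yields the reflection amplitude r = (k₁ − k₂)/(k₁ + k₂) = 0.1009; thus R = |r|² = 0.01017, T = 0.9898.

T = 0.990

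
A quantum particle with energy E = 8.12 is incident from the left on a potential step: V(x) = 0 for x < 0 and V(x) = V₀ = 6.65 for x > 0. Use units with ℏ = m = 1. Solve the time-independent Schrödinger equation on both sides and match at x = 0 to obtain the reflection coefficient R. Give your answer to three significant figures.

The wavenumbers are k₁ = √(2mE)/ℏ = 4.030 on the left and k₂ = √(2m(E − V₀))/ℏ = 1.715 on the right.
Matching ψ and ψ′ at x = 0 gives r = (k₁ − k₂)/(k₁ + k₂), so R = r² = 0.1624 and T = 1 − R = 0.8376.

R = 0.162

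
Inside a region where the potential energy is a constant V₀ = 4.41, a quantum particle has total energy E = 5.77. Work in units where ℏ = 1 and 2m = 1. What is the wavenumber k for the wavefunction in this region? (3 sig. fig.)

With E > V₀ the solution is oscillatory, ψ ∝ e^{±ikx} with k = √(2m(E − V₀))/ℏ.
k = √(2 × 0.5 × 1.36) = 1.166.

k = 1.17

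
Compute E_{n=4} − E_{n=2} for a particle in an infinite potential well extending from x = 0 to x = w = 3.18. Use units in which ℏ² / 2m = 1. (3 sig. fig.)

E_n = n²π²ℏ²/(2mw²), so ΔE = (4² − 2²) π²ℏ²/(2mw²).
ΔE = 12 × π² / (2 × 0.5 × 3.18²) = 11.71.

ΔE = 11.7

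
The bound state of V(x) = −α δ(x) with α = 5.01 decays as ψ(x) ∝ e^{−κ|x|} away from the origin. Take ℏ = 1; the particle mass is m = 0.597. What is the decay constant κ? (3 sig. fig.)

Integrating the TISE across x = 0 gives the cusp condition ψ'(0⁺) − ψ'(0⁻) = −(2mα/ℏ²)ψ(0).
With ψ ∝ e^{−κ|x|} this yields −2κ = −2mα/ℏ², so κ = mα/ℏ² = 2.991.

κ = 2.99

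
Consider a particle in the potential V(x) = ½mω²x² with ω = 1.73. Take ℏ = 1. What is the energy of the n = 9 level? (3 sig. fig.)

E = 16.4

The oscillator eigenvalues are E_n = ℏω(n + ½), so E_9 = 1.73 × 9.5 = 16.44.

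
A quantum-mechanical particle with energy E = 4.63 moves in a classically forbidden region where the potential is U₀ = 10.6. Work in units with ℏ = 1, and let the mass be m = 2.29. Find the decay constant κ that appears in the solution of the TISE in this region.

Since E < U₀ the TISE in this region is ψ'' = κ²ψ with κ = √(2m(U₀ − E))/ℏ.
κ = √(2 × 2.29 × 5.97) = 5.229.

κ = 5.23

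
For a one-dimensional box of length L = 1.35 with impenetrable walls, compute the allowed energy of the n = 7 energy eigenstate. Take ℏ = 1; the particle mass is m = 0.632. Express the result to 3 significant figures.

The infinite-well eigenfunctions ψ_n = √(2/L) sin(nπx/L) vanish at both walls, giving E_n = n²π²ℏ²/(2mL²).
E_7 = 7² × π² / (2 × 0.632 × 1.35²) = 209.9.

E = 210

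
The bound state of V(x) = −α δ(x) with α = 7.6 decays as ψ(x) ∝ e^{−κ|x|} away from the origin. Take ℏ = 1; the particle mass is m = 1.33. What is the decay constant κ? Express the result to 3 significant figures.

κ = 10.1

Integrating the TISE across x = 0 gives the cusp condition ψ'(0⁺) − ψ'(0⁻) = −(2mα/ℏ²)ψ(0).
With ψ ∝ e^{−κ|x|} this yields −2κ = −2mα/ℏ², so κ = mα/ℏ² = 10.11.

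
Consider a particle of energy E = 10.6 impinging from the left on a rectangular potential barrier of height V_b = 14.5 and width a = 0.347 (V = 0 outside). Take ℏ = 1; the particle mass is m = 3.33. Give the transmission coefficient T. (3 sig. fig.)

E < V_b: inside the barrier ψ ∝ e^{±κx} with κ = √(2m(V_b − E))/ℏ = 5.096.
κa = 1.768, sinh(κa) = 2.846.
Matching ψ, ψ′ at both faces gives T = [1 + V_b² sinh²(κa) / (4E(V_b − E))]⁻¹ = 1/11.30 = 0.0885.

T = 0.0885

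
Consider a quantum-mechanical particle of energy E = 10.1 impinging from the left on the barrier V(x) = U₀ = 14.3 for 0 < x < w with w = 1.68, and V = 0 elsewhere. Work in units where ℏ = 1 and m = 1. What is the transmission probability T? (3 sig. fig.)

T = 0.000196

Since E < U₀ the interior solution is evanescent with decay constant κ = √(2m(U₀ − E))/ℏ = 2.898.
κw = 4.869, sinh(κw) = 65.10.
The exact tunnelling result is T⁻¹ = 1 + U₀² sinh²(κw) / [4E(U₀ − E)] = 5108, so T = 0.000196.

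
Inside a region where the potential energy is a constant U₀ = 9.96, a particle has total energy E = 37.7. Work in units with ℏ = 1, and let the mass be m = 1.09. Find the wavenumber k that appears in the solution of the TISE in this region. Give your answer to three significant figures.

k = 7.78

With E > U₀ the solution is oscillatory, ψ ∝ e^{±ikx} with k = √(2m(E − U₀))/ℏ.
k = √(2 × 1.09 × 27.74) = 7.776.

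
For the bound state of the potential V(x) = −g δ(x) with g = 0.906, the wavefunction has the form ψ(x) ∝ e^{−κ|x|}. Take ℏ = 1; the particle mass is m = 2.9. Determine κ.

κ = 2.63

Integrating the TISE across x = 0 gives the cusp condition ψ'(0⁺) − ψ'(0⁻) = −(2mg/ℏ²)ψ(0).
With ψ ∝ e^{−κ|x|} this yields −2κ = −2mg/ℏ², so κ = mg/ℏ² = 2.627.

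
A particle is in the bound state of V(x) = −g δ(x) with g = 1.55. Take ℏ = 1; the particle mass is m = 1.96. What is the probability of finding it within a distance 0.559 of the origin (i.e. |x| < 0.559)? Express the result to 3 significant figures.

P = 0.967

The normalised bound state is ψ = √κ e^{−κ|x|} with κ = mg/ℏ² = 3.038.
P(|x| < d) = ∫_{−d}^{d} κ e^{−2κ|x|} dx = 1 − e^{−2κd} = 1 − e^{−3.396} = 0.9665.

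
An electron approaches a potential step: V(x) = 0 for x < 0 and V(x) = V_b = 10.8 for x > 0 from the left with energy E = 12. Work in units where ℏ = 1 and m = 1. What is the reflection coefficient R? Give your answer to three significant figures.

R = 0.270

The wavenumbers are k₁ = √(2mE)/ℏ = 4.899 on the left and k₂ = √(2m(E − V_b))/ℏ = 1.549 on the right.
Continuity of ψ and ψ′ at the step yields the reflection amplitude r = (k₁ − k₂)/(k₁ + k₂) = 0.5195; thus R = |r|² = 0.2699, T = 0.7301.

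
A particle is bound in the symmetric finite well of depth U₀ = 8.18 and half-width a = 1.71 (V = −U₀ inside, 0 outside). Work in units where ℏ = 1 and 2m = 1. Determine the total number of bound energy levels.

The dimensionless depth is z₀ = a√(2mU₀)/ℏ = 1.71 × √(8.180) = 4.891.
The even/odd transcendental equations gain one root per π/2 in z₀, giving N = 1 + ⌊2z₀/π⌋ = 1 + ⌊3.114⌋ = 4.

N = 4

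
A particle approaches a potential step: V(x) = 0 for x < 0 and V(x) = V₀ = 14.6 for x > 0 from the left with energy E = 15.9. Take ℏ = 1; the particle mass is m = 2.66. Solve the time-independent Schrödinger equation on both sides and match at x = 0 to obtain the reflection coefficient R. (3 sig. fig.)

R = 0.308

On each side the TISE gives plane waves with k = √(2m(E − V))/ℏ: k₁ = √(2·2.66·15.9) = 9.197, k₂ = √(2·2.66·1.3) = 2.630.
Continuity of ψ and ψ′ at the step yields the reflection amplitude r = (k₁ − k₂)/(k₁ + k₂) = 0.5553; thus R = |r|² = 0.3083, T = 0.6917.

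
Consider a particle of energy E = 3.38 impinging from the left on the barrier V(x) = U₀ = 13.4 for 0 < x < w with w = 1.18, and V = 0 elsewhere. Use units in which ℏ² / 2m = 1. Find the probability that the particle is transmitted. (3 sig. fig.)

E < U₀: inside the barrier ψ ∝ e^{±κx} with κ = √(2m(U₀ − E))/ℏ = 3.165.
κw = 3.735, sinh(κw) = 20.94.
The exact tunnelling result is T⁻¹ = 1 + U₀² sinh²(κw) / [4E(U₀ − E)] = 582.0, so T = 0.00172.

T = 0.00172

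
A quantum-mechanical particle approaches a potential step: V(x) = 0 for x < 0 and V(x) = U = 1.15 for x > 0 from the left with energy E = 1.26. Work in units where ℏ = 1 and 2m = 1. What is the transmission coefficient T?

The wavenumbers are k₁ = √(2mE)/ℏ = 1.122 on the left and k₂ = √(2m(E − U))/ℏ = 0.3317 on the right.
Continuity of ψ and ψ′ at the step yields the reflection amplitude r = (k₁ − k₂)/(k₁ + k₂) = 0.5438; thus R = |r|² = 0.2958, T = 0.7042.

T = 0.704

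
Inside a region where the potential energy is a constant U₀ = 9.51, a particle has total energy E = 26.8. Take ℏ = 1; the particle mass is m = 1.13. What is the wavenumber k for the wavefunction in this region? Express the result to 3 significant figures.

With E > U₀ the solution is oscillatory, ψ ∝ e^{±ikx} with k = √(2m(E − U₀))/ℏ.
k = √(2 × 1.13 × 17.29) = 6.251.

k = 6.25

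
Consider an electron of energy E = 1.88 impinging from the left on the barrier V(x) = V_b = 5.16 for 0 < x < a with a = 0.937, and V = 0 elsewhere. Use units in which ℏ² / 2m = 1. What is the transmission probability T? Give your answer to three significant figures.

E < V_b: inside the barrier ψ ∝ e^{±κx} with κ = √(2m(V_b − E))/ℏ = 1.811.
κa = 1.697, sinh(κa) = 2.637.
Matching ψ, ψ′ at both faces gives T = [1 + V_b² sinh²(κa) / (4E(V_b − E))]⁻¹ = 1/8.507 = 0.118.

T = 0.118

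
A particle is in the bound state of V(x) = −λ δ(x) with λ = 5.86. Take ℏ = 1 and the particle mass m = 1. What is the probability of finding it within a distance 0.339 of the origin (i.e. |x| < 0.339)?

P = 0.981

The normalised bound state is ψ = √κ e^{−κ|x|} with κ = mλ/ℏ² = 5.860.
P(|x| < d) = ∫_{−d}^{d} κ e^{−2κ|x|} dx = 1 − e^{−2κd} = 1 − e^{−3.973} = 0.9812.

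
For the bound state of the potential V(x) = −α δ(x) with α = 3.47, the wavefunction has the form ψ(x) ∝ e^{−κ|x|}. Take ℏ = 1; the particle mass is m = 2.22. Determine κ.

Integrating the TISE across x = 0 gives the cusp condition ψ'(0⁺) − ψ'(0⁻) = −(2mα/ℏ²)ψ(0).
With ψ ∝ e^{−κ|x|} this yields −2κ = −2mα/ℏ², so κ = mα/ℏ² = 7.703.

κ = 7.70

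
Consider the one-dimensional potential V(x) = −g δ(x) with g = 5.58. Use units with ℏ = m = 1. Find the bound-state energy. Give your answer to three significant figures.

E = -15.6

The bound state is ψ(x) = √κ e^{−κ|x|}. The derivative jump ψ'(0⁺) − ψ'(0⁻) = −(2mg/ℏ²)ψ(0) fixes κ = mg/ℏ² = 5.580.
Then E = −ℏ²κ²/(2m) = −mg²/(2ℏ²) = -15.57.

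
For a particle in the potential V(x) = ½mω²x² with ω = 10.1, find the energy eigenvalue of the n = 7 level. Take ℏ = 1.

E = 75.8

The oscillator eigenvalues are E_n = ℏω(n + ½), so E_7 = 10.1 × 7.5 = 75.75.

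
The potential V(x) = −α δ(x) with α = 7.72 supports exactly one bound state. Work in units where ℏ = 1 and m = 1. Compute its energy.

E = -29.8

For x ≠ 0 the bound state is ψ ∝ e^{−κ|x|}; integrating the TISE across the delta gives the cusp condition 2κ = 2mα/ℏ², so κ = 7.720.
Then E = −ℏ²κ²/(2m) = −mα²/(2ℏ²) = -29.80.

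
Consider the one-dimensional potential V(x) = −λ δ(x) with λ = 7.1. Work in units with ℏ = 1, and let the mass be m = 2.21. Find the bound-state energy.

E = -55.7

The bound state is ψ(x) = √κ e^{−κ|x|}. The derivative jump ψ'(0⁺) − ψ'(0⁻) = −(2mλ/ℏ²)ψ(0) fixes κ = mλ/ℏ² = 15.69.
Then E = −ℏ²κ²/(2m) = −mλ²/(2ℏ²) = -55.70.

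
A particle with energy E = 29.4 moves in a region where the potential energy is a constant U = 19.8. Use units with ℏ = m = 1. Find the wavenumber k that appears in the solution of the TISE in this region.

With E > U the solution is oscillatory, ψ ∝ e^{±ikx} with k = √(2m(E − U))/ℏ.
k = √(2 × 1 × 9.6) = 4.382.

k = 4.38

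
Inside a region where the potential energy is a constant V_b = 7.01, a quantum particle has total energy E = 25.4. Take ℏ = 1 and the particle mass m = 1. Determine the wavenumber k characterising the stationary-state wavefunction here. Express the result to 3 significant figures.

With E > V_b the solution is oscillatory, ψ ∝ e^{±ikx} with k = √(2m(E − V_b))/ℏ.
k = √(2 × 1 × 18.39) = 6.065.

k = 6.06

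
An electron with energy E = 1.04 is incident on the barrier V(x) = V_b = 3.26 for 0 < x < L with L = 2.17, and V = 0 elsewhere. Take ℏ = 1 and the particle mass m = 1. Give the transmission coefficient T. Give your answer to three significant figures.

T = 0.000371

E < V_b: inside the barrier ψ ∝ e^{±κx} with κ = √(2m(V_b − E))/ℏ = 2.107.
κL = 4.572, sinh(κL) = 48.39.
The exact tunnelling result is T⁻¹ = 1 + V_b² sinh²(κL) / [4E(V_b − E)] = 2695, so T = 0.000371.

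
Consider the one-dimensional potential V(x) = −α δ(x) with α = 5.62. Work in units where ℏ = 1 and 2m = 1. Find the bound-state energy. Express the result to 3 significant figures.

For x ≠ 0 the bound state is ψ ∝ e^{−κ|x|}; integrating the TISE across the delta gives the cusp condition 2κ = 2mα/ℏ², so κ = 2.810.
Then E = −ℏ²κ²/(2m) = −mα²/(2ℏ²) = -7.896.

E = -7.90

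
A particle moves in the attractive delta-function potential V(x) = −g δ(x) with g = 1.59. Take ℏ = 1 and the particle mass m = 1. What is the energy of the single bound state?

E = -1.26

The bound state is ψ(x) = √κ e^{−κ|x|}. The derivative jump ψ'(0⁺) − ψ'(0⁻) = −(2mg/ℏ²)ψ(0) fixes κ = mg/ℏ² = 1.590.
Then E = −ℏ²κ²/(2m) = −mg²/(2ℏ²) = -1.264.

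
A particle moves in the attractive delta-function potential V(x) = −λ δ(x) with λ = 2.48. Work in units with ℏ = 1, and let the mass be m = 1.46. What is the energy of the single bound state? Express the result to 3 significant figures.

For x ≠ 0 the bound state is ψ ∝ e^{−κ|x|}; integrating the TISE across the delta gives the cusp condition 2κ = 2mλ/ℏ², so κ = 3.621.
Then E = −ℏ²κ²/(2m) = −mλ²/(2ℏ²) = -4.490.

E = -4.49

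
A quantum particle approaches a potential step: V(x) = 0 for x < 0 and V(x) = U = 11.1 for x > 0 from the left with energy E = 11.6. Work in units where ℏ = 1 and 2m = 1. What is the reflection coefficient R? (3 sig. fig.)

R = 0.431

On each side the TISE gives plane waves with k = √(2m(E − V))/ℏ: k₁ = √(2·½·11.6) = 3.406, k₂ = √(2·½·0.5) = 0.7071.
Continuity of ψ and ψ′ at the step yields the reflection amplitude r = (k₁ − k₂)/(k₁ + k₂) = 0.6562; thus R = |r|² = 0.4305, T = 0.5695.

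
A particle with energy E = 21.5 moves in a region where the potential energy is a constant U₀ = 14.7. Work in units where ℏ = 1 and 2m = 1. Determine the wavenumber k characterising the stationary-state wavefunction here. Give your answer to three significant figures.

With E > U₀ the solution is oscillatory, ψ ∝ e^{±ikx} with k = √(2m(E − U₀))/ℏ.
k = √(2 × 0.5 × 6.8) = 2.608.

k = 2.61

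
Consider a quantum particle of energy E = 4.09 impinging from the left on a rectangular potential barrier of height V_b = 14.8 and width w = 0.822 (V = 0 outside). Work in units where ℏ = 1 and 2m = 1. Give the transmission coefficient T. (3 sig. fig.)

T = 0.0147

Since E < V_b the interior solution is evanescent with decay constant κ = √(2m(V_b − E))/ℏ = 3.273.
κw = 2.690, sinh(κw) = 7.333.
The exact tunnelling result is T⁻¹ = 1 + V_b² sinh²(κw) / [4E(V_b − E)] = 68.21, so T = 0.0147.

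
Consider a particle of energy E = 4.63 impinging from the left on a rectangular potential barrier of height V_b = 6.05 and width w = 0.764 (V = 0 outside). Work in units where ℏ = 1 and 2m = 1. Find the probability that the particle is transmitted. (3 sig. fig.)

T = 0.398

E < V_b: inside the barrier ψ ∝ e^{±κx} with κ = √(2m(V_b − E))/ℏ = 1.192.
κw = 0.9104, sinh(κw) = 1.041.
The exact tunnelling result is T⁻¹ = 1 + V_b² sinh²(κw) / [4E(V_b − E)] = 2.510, so T = 0.398.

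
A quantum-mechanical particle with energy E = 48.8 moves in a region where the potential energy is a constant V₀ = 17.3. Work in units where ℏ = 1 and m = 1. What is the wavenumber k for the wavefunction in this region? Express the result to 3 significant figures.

With E > V₀ the solution is oscillatory, ψ ∝ e^{±ikx} with k = √(2m(E − V₀))/ℏ.
k = √(2 × 1 × 31.5) = 7.937.

k = 7.94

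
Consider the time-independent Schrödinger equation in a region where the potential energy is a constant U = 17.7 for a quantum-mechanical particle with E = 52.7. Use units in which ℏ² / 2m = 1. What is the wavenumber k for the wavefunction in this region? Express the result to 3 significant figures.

With E > U the solution is oscillatory, ψ ∝ e^{±ikx} with k = √(2m(E − U))/ℏ.
k = √(2 × 0.5 × 35) = 5.916.

k = 5.92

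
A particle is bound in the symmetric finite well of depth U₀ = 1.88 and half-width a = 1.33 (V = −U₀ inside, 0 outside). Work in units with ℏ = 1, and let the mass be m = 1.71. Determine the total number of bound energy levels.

N = 3

Define the well-strength parameter z₀ = (a/ℏ)√(2mU₀) = 1.33 × √(2·1.71·1.88) = 3.372.
A new bound state (alternating even/odd) appears each time z₀ passes a multiple of π/2, so N = ⌊2z₀/π⌋ + 1 = ⌊2.147⌋ + 1 = 3.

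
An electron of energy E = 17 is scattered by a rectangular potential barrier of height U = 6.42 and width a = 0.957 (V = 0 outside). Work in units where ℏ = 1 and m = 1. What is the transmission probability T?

E > U: inside the barrier k₂ = √(2m(E − U))/ℏ = 4.600, k₂a = 4.402.
T = [1 + U² sin²(k₂a) / (4E(E − U))]⁻¹ = 1/1.052 = 0.951.

T = 0.951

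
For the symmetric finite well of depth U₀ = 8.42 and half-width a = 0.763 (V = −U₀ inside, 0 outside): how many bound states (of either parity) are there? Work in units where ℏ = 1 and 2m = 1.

Define the well-strength parameter z₀ = (a/ℏ)√(2mU₀) = 0.763 × √(2·0.5·8.42) = 2.214.
A new bound state (alternating even/odd) appears each time z₀ passes a multiple of π/2, so N = ⌊2z₀/π⌋ + 1 = ⌊1.409⌋ + 1 = 2.

N = 2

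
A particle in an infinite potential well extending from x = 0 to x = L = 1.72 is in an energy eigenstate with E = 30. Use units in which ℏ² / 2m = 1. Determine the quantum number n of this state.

For an infinite well E_n = n²π²ℏ²/(2mL²), so n = (L/πℏ)√(2mE).
n = (1.72/π) × √(2 × 0.5 × 30) = 2.999 → n = 3.

n = 3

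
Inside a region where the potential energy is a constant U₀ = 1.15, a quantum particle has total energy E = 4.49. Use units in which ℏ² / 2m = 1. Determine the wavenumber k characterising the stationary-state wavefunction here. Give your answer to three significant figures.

With E > U₀ the solution is oscillatory, ψ ∝ e^{±ikx} with k = √(2m(E − U₀))/ℏ.
k = √(2 × 0.5 × 3.34) = 1.828.

k = 1.83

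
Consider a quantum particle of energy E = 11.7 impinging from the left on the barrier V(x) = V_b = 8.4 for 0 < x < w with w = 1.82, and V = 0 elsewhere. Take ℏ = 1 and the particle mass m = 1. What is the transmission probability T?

T = 0.687

E > V_b: inside the barrier k₂ = √(2m(E − V_b))/ℏ = 2.569, k₂w = 4.676.
T = [1 + V_b² sin²(k₂w) / (4E(E − V_b))]⁻¹ = 1/1.456 = 0.687.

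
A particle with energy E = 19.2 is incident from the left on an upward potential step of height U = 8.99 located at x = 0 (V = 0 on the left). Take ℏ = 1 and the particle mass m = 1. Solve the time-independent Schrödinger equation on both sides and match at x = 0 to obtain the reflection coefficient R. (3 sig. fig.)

R = 0.0245

On each side the TISE gives plane waves with k = √(2m(E − V))/ℏ: k₁ = √(2·1·19.2) = 6.197, k₂ = √(2·1·10.21) = 4.519.
Matching ψ and ψ′ at x = 0 gives r = (k₁ − k₂)/(k₁ + k₂), so R = r² = 0.02452 and T = 1 − R = 0.9755.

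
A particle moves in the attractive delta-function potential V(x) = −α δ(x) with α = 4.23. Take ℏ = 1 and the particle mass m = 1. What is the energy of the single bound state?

E = -8.95

The bound state is ψ(x) = √κ e^{−κ|x|}. The derivative jump ψ'(0⁺) − ψ'(0⁻) = −(2mα/ℏ²)ψ(0) fixes κ = mα/ℏ² = 4.230.
Then E = −ℏ²κ²/(2m) = −mα²/(2ℏ²) = -8.946.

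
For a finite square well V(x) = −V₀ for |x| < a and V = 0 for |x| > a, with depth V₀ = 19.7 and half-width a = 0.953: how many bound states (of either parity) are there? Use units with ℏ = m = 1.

N = 4

Define the well-strength parameter z₀ = (a/ℏ)√(2mV₀) = 0.953 × √(2·1·19.7) = 5.982.
A new bound state (alternating even/odd) appears each time z₀ passes a multiple of π/2, so N = ⌊2z₀/π⌋ + 1 = ⌊3.808⌋ + 1 = 4.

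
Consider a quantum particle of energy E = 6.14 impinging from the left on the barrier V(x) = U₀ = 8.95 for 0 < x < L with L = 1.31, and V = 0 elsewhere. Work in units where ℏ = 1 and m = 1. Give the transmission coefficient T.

Since E < U₀ the interior solution is evanescent with decay constant κ = √(2m(U₀ − E))/ℏ = 2.371.
κL = 3.106, sinh(κL) = 11.14.
The exact tunnelling result is T⁻¹ = 1 + U₀² sinh²(κL) / [4E(U₀ − E)] = 145.0, so T = 0.00690.

T = 0.00690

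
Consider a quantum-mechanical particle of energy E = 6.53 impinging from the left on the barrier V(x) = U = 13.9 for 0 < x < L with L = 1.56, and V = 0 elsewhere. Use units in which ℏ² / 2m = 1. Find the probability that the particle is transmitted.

Since E < U the interior solution is evanescent with decay constant κ = √(2m(U − E))/ℏ = 2.715.
κL = 4.235, sinh(κL) = 34.53.
Matching ψ, ψ′ at both faces gives T = [1 + U² sinh²(κL) / (4E(U − E))]⁻¹ = 1/1197 = 0.000835.

T = 0.000835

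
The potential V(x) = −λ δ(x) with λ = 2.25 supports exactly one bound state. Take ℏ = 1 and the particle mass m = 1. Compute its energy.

E = -2.53

For x ≠ 0 the bound state is ψ ∝ e^{−κ|x|}; integrating the TISE across the delta gives the cusp condition 2κ = 2mλ/ℏ², so κ = 2.250.
Then E = −ℏ²κ²/(2m) = −mλ²/(2ℏ²) = -2.531.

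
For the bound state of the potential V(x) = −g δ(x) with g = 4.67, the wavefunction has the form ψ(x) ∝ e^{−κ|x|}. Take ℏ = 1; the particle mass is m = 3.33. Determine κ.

κ = 15.6

Integrate −(ℏ²/2m)ψ'' − gδ(x)ψ = Eψ from −ε to +ε: the ψ'' term gives ψ'(0⁺) − ψ'(0⁻) and the δ term gives −(2mg/ℏ²)ψ(0).
With ψ ∝ e^{−κ|x|} this yields −2κ = −2mg/ℏ², so κ = mg/ℏ² = 15.55.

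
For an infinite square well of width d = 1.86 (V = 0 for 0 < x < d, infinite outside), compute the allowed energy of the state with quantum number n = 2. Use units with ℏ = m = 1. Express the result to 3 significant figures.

E = 5.71

The infinite-well eigenfunctions ψ_n = √(2/d) sin(nπx/d) vanish at both walls, giving E_n = n²π²ℏ²/(2md²).
E_2 = 2² × π² / (2 × 1 × 1.86²) = 5.706.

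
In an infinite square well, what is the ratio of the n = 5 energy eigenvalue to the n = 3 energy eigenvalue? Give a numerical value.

Since E_n ∝ n², the ratio is (5/3)² = 2.77778.

2.77778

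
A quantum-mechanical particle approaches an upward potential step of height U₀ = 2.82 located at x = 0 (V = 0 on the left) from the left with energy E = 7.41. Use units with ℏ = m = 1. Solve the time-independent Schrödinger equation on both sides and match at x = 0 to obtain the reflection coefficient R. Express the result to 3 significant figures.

The wavenumbers are k₁ = √(2mE)/ℏ = 3.850 on the left and k₂ = √(2m(E − U₀))/ℏ = 3.030 on the right.
Matching ψ and ψ′ at x = 0 gives r = (k₁ − k₂)/(k₁ + k₂), so R = r² = 0.01420 and T = 1 − R = 0.9858.

R = 0.0142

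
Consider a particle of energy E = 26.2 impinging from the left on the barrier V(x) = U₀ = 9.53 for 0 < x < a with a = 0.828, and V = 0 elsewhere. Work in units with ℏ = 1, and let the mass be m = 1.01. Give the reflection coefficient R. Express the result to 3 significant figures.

Above the barrier the interior wavenumber is k₂ = √(2m(E − U₀))/ℏ = 5.803, giving phase k₂a = 4.805.
T = [1 + U₀² sin²(k₂a) / (4E(E − U₀))]⁻¹ = 1/1.052 = 0.951.
R = 1 − T = 0.0490.

R = 0.0490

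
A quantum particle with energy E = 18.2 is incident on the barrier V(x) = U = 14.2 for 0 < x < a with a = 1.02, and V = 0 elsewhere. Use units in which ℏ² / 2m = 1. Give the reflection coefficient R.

R = 0.355

Above the barrier the interior wavenumber is k₂ = √(2m(E − U))/ℏ = 2.000, giving phase k₂a = 2.040.
Matching at both interfaces gives T⁻¹ = 1 + U² sin²(k₂a) / [4E(E − U)] = 1.551, hence T = 0.645.
R = 1 − T = 0.355.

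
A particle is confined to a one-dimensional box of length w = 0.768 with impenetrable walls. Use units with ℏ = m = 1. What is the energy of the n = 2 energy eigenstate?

The infinite-well eigenfunctions ψ_n = √(2/w) sin(nπx/w) vanish at both walls, giving E_n = n²π²ℏ²/(2mw²).
E_2 = 2² × π² / (2 × 1 × 0.768²) = 33.47.

E = 33.5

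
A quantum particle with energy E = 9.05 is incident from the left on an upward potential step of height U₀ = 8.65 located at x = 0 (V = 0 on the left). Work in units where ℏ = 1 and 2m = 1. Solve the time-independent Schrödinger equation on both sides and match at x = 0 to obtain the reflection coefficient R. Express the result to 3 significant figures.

R = 0.426

On each side the TISE gives plane waves with k = √(2m(E − V))/ℏ: k₁ = √(2·½·9.05) = 3.008, k₂ = √(2·½·0.4) = 0.6325.
Matching ψ and ψ′ at x = 0 gives r = (k₁ − k₂)/(k₁ + k₂), so R = r² = 0.4258 and T = 1 − R = 0.5742.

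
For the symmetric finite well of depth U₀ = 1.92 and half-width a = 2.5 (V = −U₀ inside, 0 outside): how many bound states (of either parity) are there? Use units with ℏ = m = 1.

N = 4

Define the well-strength parameter z₀ = (a/ℏ)√(2mU₀) = 2.5 × √(2·1·1.92) = 4.899.
The even/odd transcendental equations gain one root per π/2 in z₀, giving N = 1 + ⌊2z₀/π⌋ = 1 + ⌊3.119⌋ = 4.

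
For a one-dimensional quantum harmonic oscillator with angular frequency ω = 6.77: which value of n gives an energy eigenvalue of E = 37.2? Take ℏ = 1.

n = 5

E_n = ℏω(n + ½) ⇒ n = E/(ℏω) − ½ = 37.2/6.77 − 0.5 = 4.995 → n = 5.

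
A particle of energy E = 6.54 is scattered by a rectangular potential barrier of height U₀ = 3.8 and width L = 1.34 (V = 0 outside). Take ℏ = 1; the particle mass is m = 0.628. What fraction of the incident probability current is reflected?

E > U₀: inside the barrier k₂ = √(2m(E − U₀))/ℏ = 1.855, k₂L = 2.486.
Matching at both interfaces gives T⁻¹ = 1 + U₀² sin²(k₂L) / [4E(E − U₀)] = 1.075, hence T = 0.930.
R = 1 − T = 0.0697.

R = 0.0697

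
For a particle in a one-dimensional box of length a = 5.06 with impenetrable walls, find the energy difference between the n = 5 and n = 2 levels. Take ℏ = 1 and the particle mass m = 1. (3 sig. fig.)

E_n = n²π²ℏ²/(2ma²), so ΔE = (5² − 2²) π²ℏ²/(2ma²).
ΔE = 21 × π² / (2 × 1 × 5.06²) = 4.048.

ΔE = 4.05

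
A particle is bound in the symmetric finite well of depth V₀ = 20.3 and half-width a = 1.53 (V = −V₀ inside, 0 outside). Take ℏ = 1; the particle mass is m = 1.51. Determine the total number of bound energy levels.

The dimensionless depth is z₀ = a√(2mV₀)/ℏ = 1.53 × √(61.31) = 11.98.
The even/odd transcendental equations gain one root per π/2 in z₀, giving N = 1 + ⌊2z₀/π⌋ = 1 + ⌊7.626⌋ = 8.

N = 8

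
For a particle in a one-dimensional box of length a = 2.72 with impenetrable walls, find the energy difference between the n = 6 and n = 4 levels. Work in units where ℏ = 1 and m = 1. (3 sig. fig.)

E_n = n²π²ℏ²/(2ma²), so ΔE = (6² − 4²) π²ℏ²/(2ma²).
ΔE = 20 × π² / (2 × 1 × 2.72²) = 13.34.

ΔE = 13.3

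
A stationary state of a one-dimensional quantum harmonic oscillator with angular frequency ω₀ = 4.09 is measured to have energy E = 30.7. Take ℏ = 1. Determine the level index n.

Invert E_n = (n + ½)ℏω₀: n = E/ℏω₀ − ½ = 7.006, so n = 7.

n = 7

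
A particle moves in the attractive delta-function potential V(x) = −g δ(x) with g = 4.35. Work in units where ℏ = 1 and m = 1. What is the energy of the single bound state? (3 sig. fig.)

E = -9.46

The bound state is ψ(x) = √κ e^{−κ|x|}. The derivative jump ψ'(0⁺) − ψ'(0⁻) = −(2mg/ℏ²)ψ(0) fixes κ = mg/ℏ² = 4.350.
Then E = −ℏ²κ²/(2m) = −mg²/(2ℏ²) = -9.461.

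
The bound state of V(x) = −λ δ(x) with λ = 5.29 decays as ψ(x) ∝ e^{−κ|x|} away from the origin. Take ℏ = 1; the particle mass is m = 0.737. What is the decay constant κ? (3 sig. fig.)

κ = 3.90

Integrate −(ℏ²/2m)ψ'' − λδ(x)ψ = Eψ from −ε to +ε: the ψ'' term gives ψ'(0⁺) − ψ'(0⁻) and the δ term gives −(2mλ/ℏ²)ψ(0).
With ψ ∝ e^{−κ|x|} this yields −2κ = −2mλ/ℏ², so κ = mλ/ℏ² = 3.899.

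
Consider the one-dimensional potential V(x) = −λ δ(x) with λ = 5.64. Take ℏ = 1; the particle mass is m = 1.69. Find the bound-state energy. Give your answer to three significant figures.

E = -26.9

The bound state is ψ(x) = √κ e^{−κ|x|}. The derivative jump ψ'(0⁺) − ψ'(0⁻) = −(2mλ/ℏ²)ψ(0) fixes κ = mλ/ℏ² = 9.532.
Then E = −ℏ²κ²/(2m) = −mλ²/(2ℏ²) = -26.88.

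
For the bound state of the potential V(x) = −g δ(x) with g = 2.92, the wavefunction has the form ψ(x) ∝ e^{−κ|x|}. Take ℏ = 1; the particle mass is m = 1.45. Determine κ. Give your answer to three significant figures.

κ = 4.23

Integrating the TISE across x = 0 gives the cusp condition ψ'(0⁺) − ψ'(0⁻) = −(2mg/ℏ²)ψ(0).
With ψ ∝ e^{−κ|x|} this yields −2κ = −2mg/ℏ², so κ = mg/ℏ² = 4.234.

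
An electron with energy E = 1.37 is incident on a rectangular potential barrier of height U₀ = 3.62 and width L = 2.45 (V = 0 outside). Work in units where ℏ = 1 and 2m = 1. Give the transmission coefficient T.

T = 0.00242

Since E < U₀ the interior solution is evanescent with decay constant κ = √(2m(U₀ − E))/ℏ = 1.500.
κL = 3.675, sinh(κL) = 19.71.
Matching ψ, ψ′ at both faces gives T = [1 + U₀² sinh²(κL) / (4E(U₀ − E))]⁻¹ = 1/414.0 = 0.00242.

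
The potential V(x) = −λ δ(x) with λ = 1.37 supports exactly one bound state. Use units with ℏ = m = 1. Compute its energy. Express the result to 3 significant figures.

For x ≠ 0 the bound state is ψ ∝ e^{−κ|x|}; integrating the TISE across the delta gives the cusp condition 2κ = 2mλ/ℏ², so κ = 1.370.
Then E = −ℏ²κ²/(2m) = −mλ²/(2ℏ²) = -0.9385.

E = -0.938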